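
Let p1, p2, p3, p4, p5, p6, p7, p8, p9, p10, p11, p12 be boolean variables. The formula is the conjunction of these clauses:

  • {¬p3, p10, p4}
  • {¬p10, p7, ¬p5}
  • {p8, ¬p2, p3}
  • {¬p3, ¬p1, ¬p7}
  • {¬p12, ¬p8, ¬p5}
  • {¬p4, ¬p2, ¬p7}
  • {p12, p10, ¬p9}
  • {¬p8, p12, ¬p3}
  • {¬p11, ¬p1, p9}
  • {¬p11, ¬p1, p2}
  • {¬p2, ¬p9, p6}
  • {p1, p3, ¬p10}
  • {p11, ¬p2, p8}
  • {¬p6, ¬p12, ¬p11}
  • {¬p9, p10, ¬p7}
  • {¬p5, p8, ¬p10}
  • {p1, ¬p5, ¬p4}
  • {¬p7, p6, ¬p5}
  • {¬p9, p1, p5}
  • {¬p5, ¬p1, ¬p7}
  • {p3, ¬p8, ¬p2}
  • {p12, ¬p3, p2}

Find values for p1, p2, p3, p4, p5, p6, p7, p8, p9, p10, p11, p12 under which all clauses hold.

Try p1 = True.
Branch on p2: take p2 = False.
  then p11 is forced to False.
The remaining clauses are satisfied by p3 = False, p4 = True, p5 = False, p6 = False, p7 = False, p8 = False, p9 = True, p10 = True, p12 = True.
Every clause has at least one true literal under this assignment.

p1 = T, p2 = F, p3 = F, p4 = T, p5 = F, p6 = F, p7 = F, p8 = F, p9 = T, p10 = T, p11 = F, p12 = T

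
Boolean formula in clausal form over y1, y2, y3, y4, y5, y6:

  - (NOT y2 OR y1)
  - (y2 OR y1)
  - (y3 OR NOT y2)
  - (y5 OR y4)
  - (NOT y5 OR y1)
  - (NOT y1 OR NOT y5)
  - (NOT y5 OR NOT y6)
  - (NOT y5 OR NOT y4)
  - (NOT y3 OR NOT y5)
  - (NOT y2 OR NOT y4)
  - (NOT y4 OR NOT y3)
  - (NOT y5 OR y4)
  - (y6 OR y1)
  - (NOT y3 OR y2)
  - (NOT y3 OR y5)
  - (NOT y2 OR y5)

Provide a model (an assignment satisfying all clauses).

y1=T  y2=F  y3=F  y4=T  y5=F  y6=T

Try y1 = True.
  then y5 is forced to False.
  then y4 is forced to True.
  then y2 is forced to False.
  then y3 is forced to False.
y6 is now unconstrained; take y6 = True.
Every clause has at least one true literal under this assignment.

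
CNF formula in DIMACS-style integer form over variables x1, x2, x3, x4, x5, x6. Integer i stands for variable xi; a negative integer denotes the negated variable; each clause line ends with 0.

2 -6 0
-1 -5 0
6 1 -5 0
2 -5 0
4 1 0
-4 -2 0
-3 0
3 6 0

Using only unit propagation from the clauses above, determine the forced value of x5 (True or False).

(!x3) stands alone — x3 = False.
In (x6 || x3), x3 is now false; x6 must hold, so x6 = True.
(!x6 || x2): since x6 = True, the clause reduces to (x2). x2 = True.
In (!x4 || !x2), !x2 is now false; !x4 must hold, so x4 = False.
(x4 || x1) with x4 = False leaves only x1, so x1 = True.
From (!x1 || !x5) and x1 = True: x5 = False.

False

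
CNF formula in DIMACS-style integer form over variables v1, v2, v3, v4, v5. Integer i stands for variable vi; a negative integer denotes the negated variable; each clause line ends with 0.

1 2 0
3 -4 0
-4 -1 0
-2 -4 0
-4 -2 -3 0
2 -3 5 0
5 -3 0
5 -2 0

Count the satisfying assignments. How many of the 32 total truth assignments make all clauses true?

7

Satisfying assignments:
  v1=0 v2=1 v3=0 v4=0 v5=1
  v1=0 v2=1 v3=1 v4=0 v5=1
  v1=1 v2=0 v3=0 v4=0 v5=0
  v1=1 v2=0 v3=0 v4=0 v5=1
  v1=1 v2=0 v3=1 v4=0 v5=1
  v1=1 v2=1 v3=0 v4=0 v5=1
  v1=1 v2=1 v3=1 v4=0 v5=1
That's 7 in total.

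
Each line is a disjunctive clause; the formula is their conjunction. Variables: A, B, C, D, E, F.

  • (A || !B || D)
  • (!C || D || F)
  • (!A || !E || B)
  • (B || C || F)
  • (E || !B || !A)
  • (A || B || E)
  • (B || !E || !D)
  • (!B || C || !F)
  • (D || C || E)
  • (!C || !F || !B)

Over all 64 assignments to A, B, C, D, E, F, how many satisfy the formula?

Split on B, then C.
  B=T, C=T: remaining (A,D,E,F) ∈ {(F,T,F,F); (F,T,T,F); (T,T,T,F)} — 3.
  B=T, C=F: remaining (A,D,E,F) ∈ {(F,T,F,F); (F,T,T,F); (T,F,T,F); (T,T,T,F)} — 4.
  B=F, C=T: remaining (A,D,E,F) ∈ {(F,F,T,T); (T,F,F,T); (T,T,F,F); (T,T,F,T)} — 4.
  B=F, C=F: remaining (A,D,E,F) ∈ {(F,F,T,T); (T,T,F,T)} — 2.
Total: 3 + 4 + 4 + 2 = 13.

13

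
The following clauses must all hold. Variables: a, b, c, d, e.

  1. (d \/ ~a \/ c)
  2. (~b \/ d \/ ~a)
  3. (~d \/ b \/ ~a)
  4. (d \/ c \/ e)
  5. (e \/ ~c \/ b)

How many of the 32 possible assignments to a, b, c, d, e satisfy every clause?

17

Split on d, then a.
  d=T, a=T: remaining (b,c,e) ∈ {(T,F,F); (T,F,T); (T,T,F); (T,T,T)} — 4.
  d=T, a=F: 7 of the 8 assignments to (b,c,e) work.
  d=F, a=T: remaining (b,c,e) ∈ {(F,T,T)} — 1.
  d=F, a=F: 5 of the 8 assignments to (b,c,e) work.
Total: 4 + 7 + 1 + 5 = 17.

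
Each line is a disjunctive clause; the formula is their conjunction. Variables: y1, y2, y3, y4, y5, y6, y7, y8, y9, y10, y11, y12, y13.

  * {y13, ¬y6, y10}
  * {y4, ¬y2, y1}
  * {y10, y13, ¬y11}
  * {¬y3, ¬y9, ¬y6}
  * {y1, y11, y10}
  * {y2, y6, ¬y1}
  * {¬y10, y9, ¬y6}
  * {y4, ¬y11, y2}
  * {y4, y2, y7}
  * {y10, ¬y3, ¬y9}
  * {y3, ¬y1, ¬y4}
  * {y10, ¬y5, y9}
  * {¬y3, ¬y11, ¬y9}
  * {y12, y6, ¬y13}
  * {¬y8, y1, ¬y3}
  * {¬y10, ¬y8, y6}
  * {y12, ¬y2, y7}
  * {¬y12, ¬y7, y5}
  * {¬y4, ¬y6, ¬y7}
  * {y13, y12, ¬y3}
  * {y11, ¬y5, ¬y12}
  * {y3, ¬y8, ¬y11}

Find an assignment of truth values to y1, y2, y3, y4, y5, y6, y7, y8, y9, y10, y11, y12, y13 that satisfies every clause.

y1=F, y2=T, y3=F, y4=T, y5=F, y6=T, y7=F, y8=F, y9=T, y10=T, y11=F, y12=T, y13=T

Check each clause:
  1. {y10, y13, ¬y6} — y10 is true.
  2. {y1, ¬y2, y4} — y4 is true.
  3. {y10, ¬y11, y13} — ¬y11 is true.
  4. {¬y9, ¬y3, ¬y6} — ¬y3 is true.
  5. {y1, y10, y11} — y10 is true.
  6. {¬y1, y2, y6} — y2 is true.
  7. {y9, ¬y10, ¬y6} — y9 is true.
  8. {y2, y4, ¬y11} — y2 is true.
  9. {y2, y4, y7} — y2 is true.
  10. {¬y9, y10, ¬y3} — y10 is true.
  11. {¬y1, y3, ¬y4} — ¬y1 is true.
  12. {y10, ¬y5, y9} — y9 is true.
  13. {¬y11, ¬y9, ¬y3} — ¬y3 is true.
  14. {¬y13, y6, y12} — y12 is true.
  15. {¬y8, ¬y3, y1} — ¬y8 is true.
  16. {¬y10, y6, ¬y8} — ¬y8 is true.
  17. {¬y2, y7, y12} — y12 is true.
  18. {¬y7, y5, ¬y12} — ¬y7 is true.
  19. {¬y4, ¬y6, ¬y7} — ¬y7 is true.
  20. {y12, y13, ¬y3} — y13 is true.
  21. {¬y12, ¬y5, y11} — ¬y5 is true.
  22. {¬y8, ¬y11, y3} — ¬y8 is true.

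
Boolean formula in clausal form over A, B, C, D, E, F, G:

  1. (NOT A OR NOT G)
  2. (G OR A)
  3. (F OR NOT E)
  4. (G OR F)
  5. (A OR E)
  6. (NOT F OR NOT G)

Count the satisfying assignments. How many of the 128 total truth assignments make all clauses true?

16

Split on G, then A.
  G=1, A=1: a clause becomes empty — 0.
  G=1, A=0: a clause becomes empty — 0.
  G=0, A=1: forces F=1; B, C, D, E free → 2^4 = 16.
  G=0, A=0: a clause becomes empty — 0.
Total: 0 + 0 + 16 + 0 = 16.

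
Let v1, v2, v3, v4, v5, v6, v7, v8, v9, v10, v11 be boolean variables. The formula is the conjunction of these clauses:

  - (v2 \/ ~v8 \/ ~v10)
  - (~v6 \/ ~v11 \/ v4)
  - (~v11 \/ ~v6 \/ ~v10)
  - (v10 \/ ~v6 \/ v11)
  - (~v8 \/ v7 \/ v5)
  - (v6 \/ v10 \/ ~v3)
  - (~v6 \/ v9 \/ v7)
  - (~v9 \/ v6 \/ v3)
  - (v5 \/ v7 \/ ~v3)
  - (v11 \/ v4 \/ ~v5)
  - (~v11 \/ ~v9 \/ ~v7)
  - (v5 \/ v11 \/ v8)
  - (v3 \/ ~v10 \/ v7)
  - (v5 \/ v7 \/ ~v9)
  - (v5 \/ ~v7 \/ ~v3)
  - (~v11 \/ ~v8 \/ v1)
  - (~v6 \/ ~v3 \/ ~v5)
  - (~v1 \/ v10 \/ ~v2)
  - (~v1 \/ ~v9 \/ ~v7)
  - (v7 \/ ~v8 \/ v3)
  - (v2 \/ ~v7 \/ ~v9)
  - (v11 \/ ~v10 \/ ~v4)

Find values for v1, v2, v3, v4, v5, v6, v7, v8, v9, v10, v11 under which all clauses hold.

v1=0, v2=1, v3=1, v4=1, v5=1, v6=0, v7=1, v8=0, v9=0, v10=1, v11=1

Set v1 = False and propagate.
Set v2 = True and propagate.
For the remaining variables, v3 = True, v4 = True, v5 = True, v6 = False, v7 = True, v8 = False, v9 = False, v10 = True, v11 = True works.
Every clause has at least one true literal under this assignment.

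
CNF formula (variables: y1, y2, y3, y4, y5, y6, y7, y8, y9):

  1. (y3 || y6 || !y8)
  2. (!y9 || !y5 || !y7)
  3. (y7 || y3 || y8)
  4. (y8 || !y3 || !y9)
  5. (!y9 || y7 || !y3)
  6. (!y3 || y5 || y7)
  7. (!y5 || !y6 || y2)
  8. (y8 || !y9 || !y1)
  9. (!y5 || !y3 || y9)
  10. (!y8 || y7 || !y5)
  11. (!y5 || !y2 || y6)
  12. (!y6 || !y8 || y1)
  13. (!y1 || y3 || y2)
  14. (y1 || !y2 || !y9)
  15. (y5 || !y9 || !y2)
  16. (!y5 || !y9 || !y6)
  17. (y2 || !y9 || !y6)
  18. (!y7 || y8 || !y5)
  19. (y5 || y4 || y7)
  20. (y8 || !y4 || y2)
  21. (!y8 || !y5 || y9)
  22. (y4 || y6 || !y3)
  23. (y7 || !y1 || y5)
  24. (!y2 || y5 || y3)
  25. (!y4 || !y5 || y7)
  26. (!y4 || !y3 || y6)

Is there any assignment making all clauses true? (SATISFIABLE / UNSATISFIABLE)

Set y1 = True and propagate.
Set y2 = False and propagate.
  then y3 is forced to True.
Branch on y4: take y4 = True.
  then y8 is forced to True.
  then y6 is forced to True.
  then y5 is forced to False.
  then y7 is forced to True.
  then y9 is forced to False.
So y1=True  y2=False  y3=True  y4=True  y5=False  y6=True  y7=True  y8=True  y9=False is a satisfying assignment.

SATISFIABLE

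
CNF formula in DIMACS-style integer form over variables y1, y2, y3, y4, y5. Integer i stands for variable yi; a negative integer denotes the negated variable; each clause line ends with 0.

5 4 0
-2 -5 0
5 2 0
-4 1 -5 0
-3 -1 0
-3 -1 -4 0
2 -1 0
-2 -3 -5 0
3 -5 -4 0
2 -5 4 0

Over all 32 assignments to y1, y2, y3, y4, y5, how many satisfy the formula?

The models are:
  y1=F y2=T y3=F y4=T y5=F
  y1=F y2=T y3=T y4=T y5=F
  y1=T y2=T y3=F y4=T y5=F
Count: 3.

3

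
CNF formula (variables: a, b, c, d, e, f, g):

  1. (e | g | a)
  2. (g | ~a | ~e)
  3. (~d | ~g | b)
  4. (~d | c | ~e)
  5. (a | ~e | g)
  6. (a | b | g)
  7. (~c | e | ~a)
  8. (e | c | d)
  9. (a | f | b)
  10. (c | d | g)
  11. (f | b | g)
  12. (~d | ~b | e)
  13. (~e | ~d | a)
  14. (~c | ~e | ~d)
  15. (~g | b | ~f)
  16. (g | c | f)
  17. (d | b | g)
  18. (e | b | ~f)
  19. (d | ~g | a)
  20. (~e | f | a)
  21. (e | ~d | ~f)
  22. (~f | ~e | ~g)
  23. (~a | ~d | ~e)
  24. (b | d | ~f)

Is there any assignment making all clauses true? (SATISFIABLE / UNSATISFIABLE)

SATISFIABLE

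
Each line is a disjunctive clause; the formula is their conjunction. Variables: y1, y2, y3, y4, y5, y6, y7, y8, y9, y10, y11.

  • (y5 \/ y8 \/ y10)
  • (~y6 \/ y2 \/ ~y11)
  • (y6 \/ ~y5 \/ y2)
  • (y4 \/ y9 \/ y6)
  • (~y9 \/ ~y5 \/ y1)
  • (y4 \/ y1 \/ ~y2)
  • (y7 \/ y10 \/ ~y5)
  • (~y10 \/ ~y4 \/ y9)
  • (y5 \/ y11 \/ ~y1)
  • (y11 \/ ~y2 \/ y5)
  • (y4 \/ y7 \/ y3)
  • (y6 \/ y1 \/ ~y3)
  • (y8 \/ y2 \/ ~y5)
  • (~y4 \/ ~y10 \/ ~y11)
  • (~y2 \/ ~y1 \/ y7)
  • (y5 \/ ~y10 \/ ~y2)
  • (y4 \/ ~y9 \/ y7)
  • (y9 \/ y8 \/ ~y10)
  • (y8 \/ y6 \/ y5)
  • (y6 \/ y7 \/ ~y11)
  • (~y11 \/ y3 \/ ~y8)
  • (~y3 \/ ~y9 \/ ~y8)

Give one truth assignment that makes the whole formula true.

y1=False, y2=False, y3=False, y4=True, y5=False, y6=False, y7=True, y8=True, y9=True, y10=True, y11=False

Pure literal: y7 appears only positively; assign y7 = True.
Try y1 = False.
The remaining clauses are satisfied by y2 = False, y3 = False, y4 = True, y5 = False, y6 = False, y8 = True, y9 = True, y10 = True, y11 = False.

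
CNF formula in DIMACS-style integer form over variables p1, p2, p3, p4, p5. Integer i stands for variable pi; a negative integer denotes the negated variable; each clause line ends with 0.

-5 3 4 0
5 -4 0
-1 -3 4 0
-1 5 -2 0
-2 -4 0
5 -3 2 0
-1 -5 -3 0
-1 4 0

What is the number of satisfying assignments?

8

Split on p4, then p5.
  p4=1, p5=1: remaining (p1,p2,p3) ∈ {(0,0,0); (0,0,1); (1,0,0)} — 3.
  p4=1, p5=0: a clause becomes empty — 0.
  p4=0, p5=1: remaining (p1,p2,p3) ∈ {(0,0,1); (0,1,1)} — 2.
  p4=0, p5=0: remaining (p1,p2,p3) ∈ {(0,0,0); (0,1,0); (0,1,1)} — 3.
Total: 3 + 0 + 2 + 3 = 8.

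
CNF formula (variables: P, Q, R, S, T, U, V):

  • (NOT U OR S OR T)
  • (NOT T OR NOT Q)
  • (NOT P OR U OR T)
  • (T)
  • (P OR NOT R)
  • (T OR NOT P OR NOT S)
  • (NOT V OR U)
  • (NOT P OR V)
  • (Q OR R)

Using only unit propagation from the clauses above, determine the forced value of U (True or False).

True

Unit clause (T) sets T = True.
From (NOT Q OR NOT T) and T = True: Q = False.
From (R OR Q) and Q = False: R = True.
(P OR NOT R): since R = True, the clause reduces to (P). P = True.
(NOT P OR V): since P = True, the clause reduces to (V). V = True.
From (U OR NOT V) and V = True: U = True.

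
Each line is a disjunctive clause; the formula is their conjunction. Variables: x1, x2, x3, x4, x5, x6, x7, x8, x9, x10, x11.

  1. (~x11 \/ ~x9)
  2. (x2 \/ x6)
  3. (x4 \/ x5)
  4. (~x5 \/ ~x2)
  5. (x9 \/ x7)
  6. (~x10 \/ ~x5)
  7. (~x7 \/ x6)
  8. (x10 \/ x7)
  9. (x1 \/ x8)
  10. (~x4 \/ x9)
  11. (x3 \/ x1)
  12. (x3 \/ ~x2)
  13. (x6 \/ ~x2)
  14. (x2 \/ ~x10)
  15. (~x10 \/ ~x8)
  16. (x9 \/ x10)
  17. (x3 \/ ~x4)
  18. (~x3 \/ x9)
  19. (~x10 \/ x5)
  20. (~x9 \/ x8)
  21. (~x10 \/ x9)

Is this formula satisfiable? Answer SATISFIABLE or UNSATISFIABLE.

SATISFIABLE

Pure literal: x6 appears only positively; assign x6 = True.
Pure literal: x11 appears only negated; assign x11 = False.
Set x1 = False and propagate.
  then x8 is forced to True.
  then x3 is forced to True.
  then x10 is forced to False.
  then x7 is forced to True.
  then x9 is forced to True.
Try x2 = True.
  then x5 is forced to False.
  then x4 is forced to True.
Every clause has at least one true literal under this assignment.
So x1=0  x2=1  x3=1  x4=1  x5=0  x6=1  x7=1  x8=1  x9=1  x10=0  x11=0 is a satisfying assignment.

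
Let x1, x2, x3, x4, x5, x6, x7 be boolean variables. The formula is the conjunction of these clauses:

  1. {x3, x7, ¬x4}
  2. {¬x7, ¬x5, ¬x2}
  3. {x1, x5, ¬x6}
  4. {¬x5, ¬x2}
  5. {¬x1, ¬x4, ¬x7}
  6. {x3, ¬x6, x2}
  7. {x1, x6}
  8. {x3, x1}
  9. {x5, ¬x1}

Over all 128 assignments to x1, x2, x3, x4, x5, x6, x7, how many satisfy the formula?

Case analysis on x1 and x5:
  x1=T, x5=T: 8 of the 32 assignments to (x2,x3,x4,x6,x7) work.
  x1=T, x5=F: a clause becomes empty — 0.
  x1=F, x5=T: remaining (x2,x3,x4,x6,x7) ∈ {(F,T,F,T,F); (F,T,F,T,T); (F,T,T,T,F); (F,T,T,T,T)} — 4.
  x1=F, x5=F: a clause becomes empty — 0.
Total: 8 + 0 + 4 + 0 = 12.

12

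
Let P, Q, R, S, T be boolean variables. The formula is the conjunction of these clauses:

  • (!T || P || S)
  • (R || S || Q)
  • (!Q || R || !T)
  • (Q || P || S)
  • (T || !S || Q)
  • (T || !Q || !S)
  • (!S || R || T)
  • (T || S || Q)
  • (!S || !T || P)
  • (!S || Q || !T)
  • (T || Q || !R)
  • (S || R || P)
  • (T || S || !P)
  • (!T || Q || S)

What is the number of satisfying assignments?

Satisfying assignments:
  P=0 Q=1 R=1 S=0 T=0
  P=1 Q=1 R=1 S=0 T=1
  P=1 Q=1 R=1 S=1 T=1
Count: 3.

3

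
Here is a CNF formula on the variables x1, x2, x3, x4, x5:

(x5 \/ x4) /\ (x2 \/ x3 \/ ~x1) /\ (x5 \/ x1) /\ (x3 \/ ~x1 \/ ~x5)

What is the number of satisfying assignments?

15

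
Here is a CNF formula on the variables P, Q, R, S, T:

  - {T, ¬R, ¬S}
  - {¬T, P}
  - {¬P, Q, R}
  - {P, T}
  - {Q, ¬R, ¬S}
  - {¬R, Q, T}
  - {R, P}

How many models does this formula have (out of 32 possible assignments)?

8

Case analysis on R and P:
  R=T, P=T: remaining (Q,S,T) ∈ {(F,F,T); (T,F,F); (T,F,T); (T,T,T)} — 4.
  R=T, P=F: a clause becomes empty — 0.
  R=F, P=T: remaining (Q,S,T) ∈ {(T,F,F); (T,F,T); (T,T,F); (T,T,T)} — 4.
  R=F, P=F: a clause becomes empty — 0.
Total: 4 + 0 + 4 + 0 = 8.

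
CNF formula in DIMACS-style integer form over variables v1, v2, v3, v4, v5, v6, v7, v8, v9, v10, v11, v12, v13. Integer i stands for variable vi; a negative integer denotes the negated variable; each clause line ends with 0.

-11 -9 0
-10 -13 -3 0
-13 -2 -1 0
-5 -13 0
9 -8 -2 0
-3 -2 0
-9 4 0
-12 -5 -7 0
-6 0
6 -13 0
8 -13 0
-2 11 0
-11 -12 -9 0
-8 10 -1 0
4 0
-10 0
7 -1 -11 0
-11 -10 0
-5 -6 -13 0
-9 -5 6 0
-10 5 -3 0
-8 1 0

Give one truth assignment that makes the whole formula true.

v1 = False, v2 = True, v3 = False, v4 = True, v5 = True, v6 = False, v7 = False, v8 = False, v9 = False, v10 = False, v11 = True, v12 = True, v13 = False

Check each clause:
  1. {¬v11, ¬v9} — ¬v9 is true.
  2. {¬v3, ¬v10, ¬v13} — ¬v13 is true.
  3. {¬v2, ¬v13, ¬v1} — ¬v13 is true.
  4. {¬v5, ¬v13} — ¬v13 is true.
  5. {¬v8, v9, ¬v2} — ¬v8 is true.
  6. {¬v3, ¬v2} — ¬v3 is true.
  7. {¬v9, v4} — v4 is true.
  8. {¬v12, ¬v5, ¬v7} — ¬v7 is true.
  9. {¬v6} — ¬v6 is true.
  10. {v6, ¬v13} — ¬v13 is true.
  11. {v8, ¬v13} — ¬v13 is true.
  12. {¬v2, v11} — v11 is true.
  13. {¬v11, ¬v9, ¬v12} — ¬v9 is true.
  14. {¬v8, ¬v1, v10} — ¬v8 is true.
  15. {v4} — v4 is true.
  16. {¬v10} — ¬v10 is true.
  17. {v7, ¬v1, ¬v11} — ¬v1 is true.
  18. {¬v11, ¬v10} — ¬v10 is true.
  19. {¬v6, ¬v5, ¬v13} — ¬v6 is true.
  20. {v6, ¬v5, ¬v9} — ¬v9 is true.
  21. {¬v10, ¬v3, v5} — ¬v3 is true.
  22. {¬v8, v1} — ¬v8 is true.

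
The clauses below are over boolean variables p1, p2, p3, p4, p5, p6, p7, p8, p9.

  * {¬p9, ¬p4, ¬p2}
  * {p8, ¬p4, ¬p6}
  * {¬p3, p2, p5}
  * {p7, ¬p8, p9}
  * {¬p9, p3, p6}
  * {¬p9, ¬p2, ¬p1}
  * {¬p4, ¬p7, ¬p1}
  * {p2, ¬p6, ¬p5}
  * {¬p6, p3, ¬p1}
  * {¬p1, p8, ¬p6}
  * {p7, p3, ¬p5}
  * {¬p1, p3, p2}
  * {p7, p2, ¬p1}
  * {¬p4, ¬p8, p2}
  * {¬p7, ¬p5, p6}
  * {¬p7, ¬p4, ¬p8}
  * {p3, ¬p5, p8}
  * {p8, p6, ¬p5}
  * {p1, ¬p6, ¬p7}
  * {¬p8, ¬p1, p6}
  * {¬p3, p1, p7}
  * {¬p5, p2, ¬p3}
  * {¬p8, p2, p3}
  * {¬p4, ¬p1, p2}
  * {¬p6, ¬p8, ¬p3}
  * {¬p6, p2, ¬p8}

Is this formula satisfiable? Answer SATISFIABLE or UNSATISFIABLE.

Pure literal: p4 appears only negated; assign p4 = False.
Try p1 = False.
Try p2 = True.
Set p3 = False and propagate.
For the remaining variables, p5 = False, p6 = False, p7 = False, p8 = False, p9 = False works.
Every clause has at least one true literal under this assignment.
So p1=F, p2=T, p3=F, p4=F, p5=F, p6=F, p7=F, p8=F, p9=F is a satisfying assignment.

SATISFIABLE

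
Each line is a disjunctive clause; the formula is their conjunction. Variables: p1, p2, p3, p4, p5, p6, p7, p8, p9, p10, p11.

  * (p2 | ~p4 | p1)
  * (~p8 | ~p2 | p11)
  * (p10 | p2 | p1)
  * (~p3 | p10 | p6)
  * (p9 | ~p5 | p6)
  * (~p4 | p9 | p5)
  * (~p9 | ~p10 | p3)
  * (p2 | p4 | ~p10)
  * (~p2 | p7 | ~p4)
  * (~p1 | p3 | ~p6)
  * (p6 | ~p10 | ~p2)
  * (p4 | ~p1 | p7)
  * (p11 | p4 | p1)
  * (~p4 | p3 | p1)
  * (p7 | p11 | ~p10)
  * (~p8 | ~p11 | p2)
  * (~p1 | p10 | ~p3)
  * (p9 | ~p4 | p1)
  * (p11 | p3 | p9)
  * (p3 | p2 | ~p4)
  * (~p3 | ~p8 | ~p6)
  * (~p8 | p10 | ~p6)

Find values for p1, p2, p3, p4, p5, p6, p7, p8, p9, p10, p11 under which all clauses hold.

p1 = T, p2 = F, p3 = F, p4 = F, p5 = F, p6 = F, p7 = T, p8 = F, p9 = T, p10 = F, p11 = T

p7 occurs only positively in the remaining clauses — set p7 = True.
p8 occurs only negated in the remaining clauses — set p8 = False.
Set p1 = True and propagate.
Branch on p2: take p2 = False.
Try p3 = False.
  then p6 is forced to False.
  then p4 is forced to False.
  then p10 is forced to False.
The remaining clauses are satisfied by p5 = False, p9 = True, p11 = True.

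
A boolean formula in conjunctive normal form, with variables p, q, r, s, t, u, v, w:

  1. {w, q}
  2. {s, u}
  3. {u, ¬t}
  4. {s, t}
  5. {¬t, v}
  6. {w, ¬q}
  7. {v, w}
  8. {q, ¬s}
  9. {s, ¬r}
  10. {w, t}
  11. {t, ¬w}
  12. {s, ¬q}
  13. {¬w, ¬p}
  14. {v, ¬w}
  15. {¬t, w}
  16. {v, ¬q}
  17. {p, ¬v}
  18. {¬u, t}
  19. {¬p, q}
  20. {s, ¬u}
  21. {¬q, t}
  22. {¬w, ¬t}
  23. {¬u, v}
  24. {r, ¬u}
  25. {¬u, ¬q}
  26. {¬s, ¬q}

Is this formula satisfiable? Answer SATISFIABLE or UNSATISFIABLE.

q = True:
  propagation gives w=True, t=True; an empty clause results — contradiction.
q = False:
  propagation gives w=True, s=False, u=True; an empty clause results — contradiction.
Every branch closes, so no satisfying assignment exists.

UNSATISFIABLE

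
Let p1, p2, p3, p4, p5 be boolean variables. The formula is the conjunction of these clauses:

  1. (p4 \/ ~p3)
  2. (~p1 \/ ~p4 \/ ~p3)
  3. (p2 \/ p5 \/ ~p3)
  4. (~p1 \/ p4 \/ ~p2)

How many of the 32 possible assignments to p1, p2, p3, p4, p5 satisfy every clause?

17

Split on p3, then p4.
  p3=1, p4=1: remaining (p1,p2,p5) ∈ {(0,0,1); (0,1,0); (0,1,1)} — 3.
  p3=1, p4=0: a clause becomes empty — 0.
  p3=0, p4=1: p1, p2, p5 free → 2^3 = 8.
  p3=0, p4=0: p5 free; 3 ways for (p1,p2) × 2^1 = 6.
Total: 3 + 0 + 8 + 6 = 17.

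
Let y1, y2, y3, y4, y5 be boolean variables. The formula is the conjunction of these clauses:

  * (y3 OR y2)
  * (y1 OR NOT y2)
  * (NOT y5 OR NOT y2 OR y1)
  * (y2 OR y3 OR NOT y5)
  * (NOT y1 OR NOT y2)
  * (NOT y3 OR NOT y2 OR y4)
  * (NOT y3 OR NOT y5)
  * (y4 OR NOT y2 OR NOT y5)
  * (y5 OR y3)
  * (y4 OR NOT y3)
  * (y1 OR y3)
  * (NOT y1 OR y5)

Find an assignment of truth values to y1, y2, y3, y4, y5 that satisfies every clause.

Pure literal: y4 appears only positively; assign y4 = True.
Try y1 = False.
  then y2 is forced to False.
  then y3 is forced to True.
  then y5 is forced to False.

y1=F, y2=F, y3=T, y4=T, y5=F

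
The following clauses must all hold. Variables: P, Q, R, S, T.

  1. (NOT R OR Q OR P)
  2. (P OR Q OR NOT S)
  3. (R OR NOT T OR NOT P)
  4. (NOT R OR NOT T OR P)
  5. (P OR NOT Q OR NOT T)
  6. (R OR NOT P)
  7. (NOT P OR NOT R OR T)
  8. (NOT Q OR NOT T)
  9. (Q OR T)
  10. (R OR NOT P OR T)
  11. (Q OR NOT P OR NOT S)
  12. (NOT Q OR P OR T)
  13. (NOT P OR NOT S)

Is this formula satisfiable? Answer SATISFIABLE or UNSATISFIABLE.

Pure literal: S appears only negated; assign S = False.
Try P = False.
Branch on Q: take Q = False.
  then R is forced to False.
  then T is forced to True.
Every clause has at least one true literal under this assignment.
So P=0, Q=0, R=0, S=0, T=1 is a satisfying assignment.

SATISFIABLE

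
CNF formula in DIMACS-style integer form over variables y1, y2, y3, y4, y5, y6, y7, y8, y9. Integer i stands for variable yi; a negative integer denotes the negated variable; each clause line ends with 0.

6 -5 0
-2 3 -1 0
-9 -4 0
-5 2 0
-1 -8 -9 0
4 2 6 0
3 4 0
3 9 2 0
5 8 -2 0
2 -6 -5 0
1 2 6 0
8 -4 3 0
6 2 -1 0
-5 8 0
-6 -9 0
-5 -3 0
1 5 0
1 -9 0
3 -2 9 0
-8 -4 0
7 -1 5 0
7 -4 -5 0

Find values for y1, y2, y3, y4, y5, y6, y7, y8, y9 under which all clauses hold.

y1 = T  y2 = F  y3 = T  y4 = F  y5 = F  y6 = T  y7 = T  y8 = T  y9 = F

Check each clause:
  1. (y6 OR NOT y5) — NOT y5 is true.
  2. (NOT y2 OR NOT y1 OR y3) — y3 is true.
  3. (NOT y9 OR NOT y4) — NOT y4 is true.
  4. (NOT y5 OR y2) — NOT y5 is true.
  5. (NOT y1 OR NOT y9 OR NOT y8) — NOT y9 is true.
  6. (y4 OR y2 OR y6) — y6 is true.
  7. (y4 OR y3) — y3 is true.
  8. (y9 OR y3 OR y2) — y3 is true.
  9. (NOT y2 OR y8 OR y5) — y8 is true.
  10. (y2 OR NOT y5 OR NOT y6) — NOT y5 is true.
  11. (y2 OR y6 OR y1) — y1 is true.
  12. (NOT y4 OR y8 OR y3) — y8 is true.
  13. (y2 OR y6 OR NOT y1) — y6 is true.
  14. (NOT y5 OR y8) — y8 is true.
  15. (NOT y9 OR NOT y6) — NOT y9 is true.
  16. (NOT y3 OR NOT y5) — NOT y5 is true.
  17. (y5 OR y1) — y1 is true.
  18. (NOT y9 OR y1) — y1 is true.
  19. (y9 OR y3 OR NOT y2) — y3 is true.
  20. (NOT y4 OR NOT y8) — NOT y4 is true.
  21. (NOT y1 OR y7 OR y5) — y7 is true.
  22. (NOT y4 OR y7 OR NOT y5) — NOT y5 is true.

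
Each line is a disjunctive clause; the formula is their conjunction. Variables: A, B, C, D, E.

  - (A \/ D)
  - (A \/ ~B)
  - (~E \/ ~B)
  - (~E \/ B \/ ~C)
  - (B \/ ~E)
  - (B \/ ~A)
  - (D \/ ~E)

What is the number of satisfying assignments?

6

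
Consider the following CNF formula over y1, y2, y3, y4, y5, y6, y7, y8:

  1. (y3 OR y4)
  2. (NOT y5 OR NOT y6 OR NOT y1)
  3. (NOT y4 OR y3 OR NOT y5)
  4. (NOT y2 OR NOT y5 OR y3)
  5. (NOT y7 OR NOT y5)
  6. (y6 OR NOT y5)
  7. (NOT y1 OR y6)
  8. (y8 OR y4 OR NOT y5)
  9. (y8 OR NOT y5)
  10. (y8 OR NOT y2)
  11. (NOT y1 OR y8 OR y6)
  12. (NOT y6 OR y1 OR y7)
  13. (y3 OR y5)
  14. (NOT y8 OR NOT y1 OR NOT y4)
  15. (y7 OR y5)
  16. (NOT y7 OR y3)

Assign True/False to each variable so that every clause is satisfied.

y2 occurs only negated in the remaining clauses — set y2 = False.
Pure literal: y3 appears only positively; assign y3 = True.
Try y1 = False.
Branch on y4: take y4 = True.
The remaining clauses are satisfied by y5 = False, y6 = False, y7 = True, y8 = True.

y1=False, y2=False, y3=True, y4=True, y5=False, y6=False, y7=True, y8=True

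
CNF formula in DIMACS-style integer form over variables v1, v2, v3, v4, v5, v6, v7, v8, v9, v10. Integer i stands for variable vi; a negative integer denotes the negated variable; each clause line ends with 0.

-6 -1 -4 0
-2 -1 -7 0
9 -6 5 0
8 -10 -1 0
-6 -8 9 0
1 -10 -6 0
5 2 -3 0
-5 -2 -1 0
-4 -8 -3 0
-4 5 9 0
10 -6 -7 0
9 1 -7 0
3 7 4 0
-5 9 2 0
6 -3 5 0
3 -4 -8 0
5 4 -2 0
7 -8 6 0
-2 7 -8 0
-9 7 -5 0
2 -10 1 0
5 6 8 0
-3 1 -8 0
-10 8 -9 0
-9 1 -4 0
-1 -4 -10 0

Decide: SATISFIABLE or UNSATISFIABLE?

Set v1 = False and propagate.
For the remaining variables, v2 = True, v3 = False, v4 = True, v5 = True, v6 = False, v7 = False, v8 = False, v9 = False, v10 = False works.
So v1=F, v2=T, v3=F, v4=T, v5=T, v6=F, v7=F, v8=F, v9=F, v10=F is a satisfying assignment.

SATISFIABLE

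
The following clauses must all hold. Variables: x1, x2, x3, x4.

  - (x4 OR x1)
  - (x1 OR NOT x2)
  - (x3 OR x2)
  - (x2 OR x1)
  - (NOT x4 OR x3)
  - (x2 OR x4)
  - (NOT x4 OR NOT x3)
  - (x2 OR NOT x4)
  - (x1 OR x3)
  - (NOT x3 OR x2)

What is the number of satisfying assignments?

2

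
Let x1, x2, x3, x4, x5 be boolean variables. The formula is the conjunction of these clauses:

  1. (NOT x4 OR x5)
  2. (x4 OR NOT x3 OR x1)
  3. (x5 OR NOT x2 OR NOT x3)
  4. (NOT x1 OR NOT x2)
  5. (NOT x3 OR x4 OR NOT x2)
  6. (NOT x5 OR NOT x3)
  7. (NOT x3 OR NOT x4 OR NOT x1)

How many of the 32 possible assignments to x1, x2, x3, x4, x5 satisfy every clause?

10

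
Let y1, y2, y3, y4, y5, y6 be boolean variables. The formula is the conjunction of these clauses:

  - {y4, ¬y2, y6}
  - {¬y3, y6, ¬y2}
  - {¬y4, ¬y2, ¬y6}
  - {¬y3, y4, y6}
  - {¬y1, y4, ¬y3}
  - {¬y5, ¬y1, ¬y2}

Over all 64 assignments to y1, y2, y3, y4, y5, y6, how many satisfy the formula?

34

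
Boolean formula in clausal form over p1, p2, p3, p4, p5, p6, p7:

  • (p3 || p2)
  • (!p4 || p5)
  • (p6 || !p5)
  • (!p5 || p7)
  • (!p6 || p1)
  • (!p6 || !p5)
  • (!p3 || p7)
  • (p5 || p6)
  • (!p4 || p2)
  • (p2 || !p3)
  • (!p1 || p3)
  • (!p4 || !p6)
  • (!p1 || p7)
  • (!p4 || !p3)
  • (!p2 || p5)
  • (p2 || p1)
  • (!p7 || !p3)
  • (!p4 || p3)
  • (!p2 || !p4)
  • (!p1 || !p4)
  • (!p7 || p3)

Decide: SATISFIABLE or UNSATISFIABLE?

UNSATISFIABLE

p3 = True:
  propagation gives p7=True; an empty clause results — contradiction.
p3 = False:
  propagation gives p2=True, p1=False, p6=False, p5=False; an empty clause results — contradiction.
Every branch closes, so no satisfying assignment exists.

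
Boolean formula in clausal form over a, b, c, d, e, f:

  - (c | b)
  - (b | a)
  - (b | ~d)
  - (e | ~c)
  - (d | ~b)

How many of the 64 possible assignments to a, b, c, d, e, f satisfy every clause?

14

Case analysis on b and c:
  b=T, c=T: remaining (a,d,e,f) ∈ {(F,T,T,F); (F,T,T,T); (T,T,T,F); (T,T,T,T)} — 4.
  b=T, c=F: forces d=T; a, e, f free → 2^3 = 8.
  b=F, c=T: remaining (a,d,e,f) ∈ {(T,F,T,F); (T,F,T,T)} — 2.
  b=F, c=F: a clause becomes empty — 0.
Total: 4 + 8 + 2 + 0 = 14.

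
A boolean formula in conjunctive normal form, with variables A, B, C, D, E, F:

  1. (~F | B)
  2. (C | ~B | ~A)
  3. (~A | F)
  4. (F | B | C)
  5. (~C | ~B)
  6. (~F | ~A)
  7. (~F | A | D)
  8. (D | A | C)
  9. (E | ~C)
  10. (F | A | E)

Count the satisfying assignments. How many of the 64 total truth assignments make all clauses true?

5

Satisfying assignments:
  A=0 B=0 C=1 D=0 E=1 F=0
  A=0 B=0 C=1 D=1 E=1 F=0
  A=0 B=1 C=0 D=1 E=0 F=1
  A=0 B=1 C=0 D=1 E=1 F=0
  A=0 B=1 C=0 D=1 E=1 F=1
Count: 5.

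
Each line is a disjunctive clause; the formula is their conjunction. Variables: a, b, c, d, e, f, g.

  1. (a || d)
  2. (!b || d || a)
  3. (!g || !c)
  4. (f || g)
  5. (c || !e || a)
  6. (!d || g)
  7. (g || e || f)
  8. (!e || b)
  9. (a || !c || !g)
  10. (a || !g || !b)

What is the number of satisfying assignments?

Split on g, then a.
  g=T, a=T: d, f free; 3 ways for (b,c,e) × 2^2 = 12.
  g=T, a=F: remaining (b,c,d,e,f) ∈ {(F,F,T,F,F); (F,F,T,F,T)} — 2.
  g=F, a=T: c free; 3 ways for (b,d,e,f) × 2^1 = 6.
  g=F, a=F: a clause becomes empty — 0.
Total: 12 + 2 + 6 + 0 = 20.

20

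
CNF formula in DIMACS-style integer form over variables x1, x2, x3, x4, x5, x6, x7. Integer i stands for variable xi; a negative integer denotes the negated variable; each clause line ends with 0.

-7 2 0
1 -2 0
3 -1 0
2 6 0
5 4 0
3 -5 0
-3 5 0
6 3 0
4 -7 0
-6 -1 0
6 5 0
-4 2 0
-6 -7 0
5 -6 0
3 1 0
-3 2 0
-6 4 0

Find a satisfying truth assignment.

x1=T, x2=T, x3=T, x4=F, x5=T, x6=F, x7=F

Check each clause:
  1. {x2, ¬x7} — ¬x7 is true.
  2. {x1, ¬x2} — x1 is true.
  3. {¬x1, x3} — x3 is true.
  4. {x6, x2} — x2 is true.
  5. {x4, x5} — x5 is true.
  6. {x3, ¬x5} — x3 is true.
  7. {x5, ¬x3} — x5 is true.
  8. {x6, x3} — x3 is true.
  9. {x4, ¬x7} — ¬x7 is true.
  10. {¬x6, ¬x1} — ¬x6 is true.
  11. {x6, x5} — x5 is true.
  12. {x2, ¬x4} — x2 is true.
  13. {¬x6, ¬x7} — ¬x7 is true.
  14. {¬x6, x5} — ¬x6 is true.
  15. {x1, x3} — x1 is true.
  16. {¬x3, x2} — x2 is true.
  17. {¬x6, x4} — ¬x6 is true.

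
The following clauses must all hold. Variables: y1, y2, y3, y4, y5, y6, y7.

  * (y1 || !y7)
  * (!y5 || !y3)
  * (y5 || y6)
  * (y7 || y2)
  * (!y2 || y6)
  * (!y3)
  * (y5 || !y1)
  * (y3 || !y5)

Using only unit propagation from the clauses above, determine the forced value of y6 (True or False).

(!y3) stands alone — y3 = False.
From (y3 || !y5) and y3 = False: y5 = False.
(y5 || y6): since y5 = False, the clause reduces to (y6). y6 = True.

True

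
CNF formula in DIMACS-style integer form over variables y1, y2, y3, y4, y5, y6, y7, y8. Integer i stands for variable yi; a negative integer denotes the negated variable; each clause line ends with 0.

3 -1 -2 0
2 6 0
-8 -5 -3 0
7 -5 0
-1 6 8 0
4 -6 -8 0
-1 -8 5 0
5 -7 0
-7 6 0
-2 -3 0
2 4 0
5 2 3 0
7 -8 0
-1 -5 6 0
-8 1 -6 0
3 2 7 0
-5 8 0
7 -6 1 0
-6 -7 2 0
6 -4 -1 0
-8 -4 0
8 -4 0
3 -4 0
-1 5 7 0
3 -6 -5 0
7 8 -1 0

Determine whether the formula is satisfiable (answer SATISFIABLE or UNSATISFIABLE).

SATISFIABLE

Set y1 = False and propagate.
Branch on y2: take y2 = True.
  then y3 is forced to False.
  then y4 is forced to False.
For the remaining variables, y5 = False, y6 = False, y7 = False, y8 = False works.
So y1=False, y2=True, y3=False, y4=False, y5=False, y6=False, y7=False, y8=False is a satisfying assignment.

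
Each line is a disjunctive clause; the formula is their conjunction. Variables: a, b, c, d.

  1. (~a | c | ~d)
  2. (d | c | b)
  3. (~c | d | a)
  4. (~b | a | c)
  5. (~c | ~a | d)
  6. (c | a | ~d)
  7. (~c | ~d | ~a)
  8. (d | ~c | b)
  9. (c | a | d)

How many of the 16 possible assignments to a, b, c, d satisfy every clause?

The models are:
  a=0 b=0 c=1 d=1
  a=0 b=1 c=1 d=1
  a=1 b=1 c=0 d=0
Count: 3.

3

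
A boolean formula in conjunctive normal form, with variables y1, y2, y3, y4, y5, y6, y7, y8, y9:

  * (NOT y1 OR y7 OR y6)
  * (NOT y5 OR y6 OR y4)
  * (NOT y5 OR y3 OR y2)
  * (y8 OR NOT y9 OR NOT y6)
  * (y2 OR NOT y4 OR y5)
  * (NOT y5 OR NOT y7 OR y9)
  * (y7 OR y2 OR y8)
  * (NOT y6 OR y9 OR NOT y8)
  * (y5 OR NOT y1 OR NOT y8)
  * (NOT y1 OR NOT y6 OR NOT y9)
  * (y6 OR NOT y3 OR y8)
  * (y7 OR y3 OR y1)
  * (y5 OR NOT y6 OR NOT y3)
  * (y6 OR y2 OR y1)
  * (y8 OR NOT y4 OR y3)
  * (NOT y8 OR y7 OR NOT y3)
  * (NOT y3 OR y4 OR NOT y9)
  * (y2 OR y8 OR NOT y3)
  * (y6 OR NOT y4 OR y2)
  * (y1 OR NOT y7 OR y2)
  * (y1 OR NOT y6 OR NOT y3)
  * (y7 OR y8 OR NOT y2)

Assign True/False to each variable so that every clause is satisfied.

y1=F, y2=T, y3=F, y4=F, y5=F, y6=F, y7=T, y8=T, y9=T

Branch on y1: take y1 = False.
The remaining clauses are satisfied by y2 = True, y3 = False, y4 = False, y5 = False, y6 = False, y7 = True, y8 = True, y9 = True.
Every clause has at least one true literal under this assignment.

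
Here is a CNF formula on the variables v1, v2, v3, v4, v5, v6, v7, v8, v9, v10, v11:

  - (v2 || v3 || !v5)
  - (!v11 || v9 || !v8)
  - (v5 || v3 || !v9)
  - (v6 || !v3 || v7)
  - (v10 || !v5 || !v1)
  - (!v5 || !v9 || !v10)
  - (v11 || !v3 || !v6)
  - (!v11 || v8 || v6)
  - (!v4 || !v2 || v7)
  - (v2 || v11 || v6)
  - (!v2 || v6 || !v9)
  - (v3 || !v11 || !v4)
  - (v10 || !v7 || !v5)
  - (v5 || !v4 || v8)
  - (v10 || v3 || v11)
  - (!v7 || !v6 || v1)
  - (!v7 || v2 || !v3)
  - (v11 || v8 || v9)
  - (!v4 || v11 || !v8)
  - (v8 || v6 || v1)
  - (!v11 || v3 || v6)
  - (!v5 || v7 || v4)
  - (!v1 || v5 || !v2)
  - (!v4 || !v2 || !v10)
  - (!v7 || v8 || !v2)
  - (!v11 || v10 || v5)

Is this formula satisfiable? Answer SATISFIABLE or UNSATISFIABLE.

SATISFIABLE

Branch on v1: take v1 = False.
Set v2 = True and propagate.
Set v3 = True and propagate.
The remaining clauses are satisfied by v4 = False, v5 = False, v6 = False, v7 = True, v8 = True, v9 = False, v10 = False, v11 = False.
So v1 = F, v2 = T, v3 = T, v4 = F, v5 = F, v6 = F, v7 = T, v8 = T, v9 = F, v10 = F, v11 = F is a satisfying assignment.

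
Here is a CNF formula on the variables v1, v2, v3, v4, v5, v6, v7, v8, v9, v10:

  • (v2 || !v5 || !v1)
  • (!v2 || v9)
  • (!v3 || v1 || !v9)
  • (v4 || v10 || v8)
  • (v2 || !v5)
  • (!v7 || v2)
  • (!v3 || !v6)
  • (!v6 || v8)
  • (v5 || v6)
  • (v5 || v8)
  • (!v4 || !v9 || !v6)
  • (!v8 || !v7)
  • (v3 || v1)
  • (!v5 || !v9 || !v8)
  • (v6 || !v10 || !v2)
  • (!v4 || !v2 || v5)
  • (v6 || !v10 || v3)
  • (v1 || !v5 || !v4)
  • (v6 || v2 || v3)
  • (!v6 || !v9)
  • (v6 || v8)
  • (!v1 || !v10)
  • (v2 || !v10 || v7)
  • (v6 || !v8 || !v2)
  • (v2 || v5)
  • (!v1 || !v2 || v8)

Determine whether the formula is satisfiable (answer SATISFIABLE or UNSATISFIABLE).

v2 = True:
  propagation gives v9=True, v6=False, v5=True, v8=False; an empty clause results — contradiction.
v2 = False:
  propagation gives v5=False; an empty clause results — contradiction.
Every branch closes, so no satisfying assignment exists.

UNSATISFIABLE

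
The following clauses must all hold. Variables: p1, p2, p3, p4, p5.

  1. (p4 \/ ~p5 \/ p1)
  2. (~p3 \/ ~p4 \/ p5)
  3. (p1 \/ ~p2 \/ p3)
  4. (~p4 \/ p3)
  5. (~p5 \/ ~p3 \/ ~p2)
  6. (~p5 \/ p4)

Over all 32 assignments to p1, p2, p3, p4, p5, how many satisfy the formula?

9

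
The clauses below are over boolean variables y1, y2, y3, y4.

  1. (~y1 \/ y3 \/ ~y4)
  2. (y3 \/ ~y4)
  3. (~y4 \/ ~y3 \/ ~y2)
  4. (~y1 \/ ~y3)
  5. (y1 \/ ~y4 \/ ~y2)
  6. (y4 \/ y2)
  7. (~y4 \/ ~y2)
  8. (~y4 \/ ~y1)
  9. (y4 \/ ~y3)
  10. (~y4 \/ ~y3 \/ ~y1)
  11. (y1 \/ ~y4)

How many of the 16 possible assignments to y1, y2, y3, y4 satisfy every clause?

2

Satisfying assignments:
  y1=0 y2=1 y3=0 y4=0
  y1=1 y2=1 y3=0 y4=0
That's 2 in total.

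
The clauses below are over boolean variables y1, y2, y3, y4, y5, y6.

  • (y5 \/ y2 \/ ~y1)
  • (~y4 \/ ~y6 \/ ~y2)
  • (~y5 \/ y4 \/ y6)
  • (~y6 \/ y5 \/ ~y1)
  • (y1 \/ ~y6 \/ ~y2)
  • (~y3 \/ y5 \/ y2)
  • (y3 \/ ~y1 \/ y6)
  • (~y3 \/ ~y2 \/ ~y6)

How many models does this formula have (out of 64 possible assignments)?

25

Split on y6, then y2.
  y6=1, y2=1: remaining (y1,y3,y4,y5) ∈ {(1,0,0,1)} — 1.
  y6=1, y2=0: y4 free; 5 ways for (y1,y3,y5) × 2^1 = 10.
  y6=0, y2=1: 9 of the 16 assignments to (y1,y3,y4,y5) work.
  y6=0, y2=0: 5 of the 16 assignments to (y1,y3,y4,y5) work.
Total: 1 + 10 + 9 + 5 = 25.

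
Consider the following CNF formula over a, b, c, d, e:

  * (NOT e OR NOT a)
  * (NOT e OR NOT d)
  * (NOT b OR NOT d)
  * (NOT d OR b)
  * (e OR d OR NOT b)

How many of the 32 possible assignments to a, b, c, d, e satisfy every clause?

Split on d, then b.
  d=T, b=T: a clause becomes empty — 0.
  d=T, b=F: a clause becomes empty — 0.
  d=F, b=T: remaining (a,c,e) ∈ {(F,F,T); (F,T,T)} — 2.
  d=F, b=F: c free; 3 ways for (a,e) × 2^1 = 6.
Total: 0 + 0 + 2 + 6 = 8.

8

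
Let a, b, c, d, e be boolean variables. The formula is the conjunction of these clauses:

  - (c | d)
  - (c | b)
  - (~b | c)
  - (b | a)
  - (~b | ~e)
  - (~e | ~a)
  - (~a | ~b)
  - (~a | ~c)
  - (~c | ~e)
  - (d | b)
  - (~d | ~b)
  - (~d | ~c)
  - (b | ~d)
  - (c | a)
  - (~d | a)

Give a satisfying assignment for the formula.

a=F  b=T  c=T  d=F  e=F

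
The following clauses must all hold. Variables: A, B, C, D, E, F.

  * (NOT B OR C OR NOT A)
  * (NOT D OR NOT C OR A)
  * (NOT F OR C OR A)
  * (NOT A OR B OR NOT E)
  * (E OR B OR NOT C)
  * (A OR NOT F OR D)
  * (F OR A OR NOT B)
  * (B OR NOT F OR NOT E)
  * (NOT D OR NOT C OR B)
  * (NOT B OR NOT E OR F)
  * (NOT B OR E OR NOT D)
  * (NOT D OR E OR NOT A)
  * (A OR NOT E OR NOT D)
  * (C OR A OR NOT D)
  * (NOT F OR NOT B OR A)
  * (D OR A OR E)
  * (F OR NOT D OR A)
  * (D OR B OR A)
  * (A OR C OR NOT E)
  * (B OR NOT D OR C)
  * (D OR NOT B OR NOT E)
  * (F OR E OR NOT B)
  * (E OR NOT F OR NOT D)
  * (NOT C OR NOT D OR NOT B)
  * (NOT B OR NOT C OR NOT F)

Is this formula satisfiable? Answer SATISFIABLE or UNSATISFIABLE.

SATISFIABLE

Set A = True and propagate.
For the remaining variables, B = False, C = False, D = False, E = False, F = False works.
So A=True  B=False  C=False  D=False  E=False  F=False is a satisfying assignment.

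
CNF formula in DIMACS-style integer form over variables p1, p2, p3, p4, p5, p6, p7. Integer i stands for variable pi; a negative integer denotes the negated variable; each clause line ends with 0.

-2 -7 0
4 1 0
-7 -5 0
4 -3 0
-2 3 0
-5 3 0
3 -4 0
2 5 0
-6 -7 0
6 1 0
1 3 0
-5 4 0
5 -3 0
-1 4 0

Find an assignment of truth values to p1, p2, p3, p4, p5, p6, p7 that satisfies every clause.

p7 occurs only negated in the remaining clauses — set p7 = False.
Set p1 = False and propagate.
  then p4 is forced to True.
  then p3 is forced to True.
  then p6 is forced to True.
  then p5 is forced to True.
p2 is now unconstrained; take p2 = True.
Every clause has at least one true literal under this assignment.

p1=F, p2=T, p3=T, p4=T, p5=T, p6=T, p7=F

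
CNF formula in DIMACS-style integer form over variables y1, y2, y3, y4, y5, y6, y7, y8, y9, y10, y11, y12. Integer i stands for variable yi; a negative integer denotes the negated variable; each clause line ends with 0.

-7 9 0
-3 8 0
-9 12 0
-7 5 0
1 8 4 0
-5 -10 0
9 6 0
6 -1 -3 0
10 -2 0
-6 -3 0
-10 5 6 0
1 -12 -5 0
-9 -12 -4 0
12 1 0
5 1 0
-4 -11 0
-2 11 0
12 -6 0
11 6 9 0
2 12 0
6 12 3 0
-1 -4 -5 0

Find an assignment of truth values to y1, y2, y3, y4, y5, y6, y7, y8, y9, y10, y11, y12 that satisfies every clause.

y1 = True, y2 = False, y3 = False, y4 = False, y5 = True, y6 = True, y7 = False, y8 = True, y9 = True, y10 = False, y11 = True, y12 = True

Pure literal: y7 appears only negated; assign y7 = False.
Pure literal: y8 appears only positively; assign y8 = True.
Branch on y1: take y1 = True.
Branch on y2: take y2 = False.
  then y12 is forced to True.
The remaining clauses are satisfied by y3 = False, y4 = False, y5 = True, y6 = True, y9 = True, y10 = False, y11 = True.
Check each clause:
  1. {¬y7, y9} — ¬y7 is true.
  2. {¬y3, y8} — y8 is true.
  3. {y12, ¬y9} — y12 is true.
  4. {y5, ¬y7} — ¬y7 is true.
  5. {y4, y1, y8} — y8 is true.
  6. {¬y10, ¬y5} — ¬y10 is true.
  7. {y6, y9} — y9 is true.
  8. {y6, ¬y3, ¬y1} — ¬y3 is true.
  9. {¬y2, y10} — ¬y2 is true.
  10. {¬y3, ¬y6} — ¬y3 is true.
  11. {y5, ¬y10, y6} — y5 is true.
  12. {¬y12, y1, ¬y5} — y1 is true.
  13. {¬y4, ¬y12, ¬y9} — ¬y4 is true.
  14. {y12, y1} — y1 is true.
  15. {y5, y1} — y1 is true.
  16. {¬y11, ¬y4} — ¬y4 is true.
  17. {y11, ¬y2} — y11 is true.
  18. {y12, ¬y6} — y12 is true.
  19. {y11, y9, y6} — y9 is true.
  20. {y2, y12} — y12 is true.
  21. {y12, y3, y6} — y12 is true.
  22. {¬y5, ¬y4, ¬y1} — ¬y4 is true.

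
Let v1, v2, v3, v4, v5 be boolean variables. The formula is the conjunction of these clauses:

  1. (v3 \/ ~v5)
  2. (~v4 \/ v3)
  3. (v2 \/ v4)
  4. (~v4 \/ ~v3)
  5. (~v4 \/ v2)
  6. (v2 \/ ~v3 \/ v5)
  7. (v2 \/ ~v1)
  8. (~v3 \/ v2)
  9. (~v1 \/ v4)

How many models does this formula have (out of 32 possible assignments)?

3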